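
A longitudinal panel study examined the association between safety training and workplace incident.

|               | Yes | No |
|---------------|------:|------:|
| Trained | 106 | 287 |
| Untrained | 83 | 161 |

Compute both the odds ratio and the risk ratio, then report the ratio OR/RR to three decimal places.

Cells: a = 106, b = 287, c = 83, d = 161.
OR = (106·161)/(287·83) = 17066/23821 = 0.71643
Risk in exposed = 106/393 = 0.26972; risk in unexposed = 83/244 = 0.34016; RR = 0.79291
OR/RR = 0.71643 / 0.79291 = 0.90354
The outcome is not rare, so the OR lies further from 1 than the RR.

0.904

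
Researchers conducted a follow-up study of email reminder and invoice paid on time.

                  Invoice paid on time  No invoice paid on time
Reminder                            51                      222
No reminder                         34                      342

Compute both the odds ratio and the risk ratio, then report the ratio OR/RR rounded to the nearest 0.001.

1.119

Cells: a = 51, b = 222, c = 34, d = 342.
OR = (51·342)/(222·34) = 17442/7548 = 2.31081
Risk in exposed = 51/273 = 0.18681; risk in unexposed = 34/376 = 0.09043; RR = 2.06593
OR/RR = 2.31081 / 2.06593 = 1.11853
The outcome is not rare, so the OR lies further from 1 than the RR.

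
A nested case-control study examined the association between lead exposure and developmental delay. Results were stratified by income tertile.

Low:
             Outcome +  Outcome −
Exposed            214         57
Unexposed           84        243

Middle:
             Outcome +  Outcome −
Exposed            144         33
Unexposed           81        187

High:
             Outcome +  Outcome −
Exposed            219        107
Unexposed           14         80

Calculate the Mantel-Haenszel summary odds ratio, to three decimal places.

10.761

OR_MH = Σ(aᵢdᵢ/nᵢ) / Σ(bᵢcᵢ/nᵢ), where nᵢ is the stratum total.
Stratum 1 (Low): n = 598; a·d/n = 214·243/598 = 86.9599; b·c/n = 57·84/598 = 8.0067
Stratum 2 (Middle): n = 445; a·d/n = 144·187/445 = 60.5124; b·c/n = 33·81/445 = 6.0067
Stratum 3 (High): n = 420; a·d/n = 219·80/420 = 41.7143; b·c/n = 107·14/420 = 3.5667
OR_MH = (86.9599 + 60.5124 + 41.7143) / (8.0067 + 6.0067 + 3.5667) = 189.1865 / 17.5801 = 10.76140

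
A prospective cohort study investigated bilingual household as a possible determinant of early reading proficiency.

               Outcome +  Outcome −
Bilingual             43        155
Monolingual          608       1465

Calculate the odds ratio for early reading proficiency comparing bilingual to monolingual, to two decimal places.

Cells: a = 43, b = 155, c = 608, d = 1465.
OR = (a·d)/(b·c) = (43 × 1465) / (155 × 608) = 62995 / 94240 = 0.66845
Exposure is associated with lower odds of early reading proficiency (OR = 0.67 < 1).

0.67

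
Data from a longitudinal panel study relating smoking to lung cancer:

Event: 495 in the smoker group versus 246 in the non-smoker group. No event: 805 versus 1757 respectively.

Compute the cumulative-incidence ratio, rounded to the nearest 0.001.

From the description: a = 495, b = 805, c = 246, d = 1757.
Risk in exposed = 495/1300 = 0.38077; risk in unexposed = 246/2003 = 0.12282.
RR = 0.38077 / 0.12282 = 3.10033
The risk among the exposed is 3.10 times that among the unexposed.

3.100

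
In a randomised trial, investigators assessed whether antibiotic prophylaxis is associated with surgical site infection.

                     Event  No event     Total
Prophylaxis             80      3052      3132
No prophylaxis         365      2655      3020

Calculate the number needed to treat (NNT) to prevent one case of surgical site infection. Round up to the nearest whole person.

11

Risk in treated group = 80/3132 = 0.02554; risk in control = 365/3020 = 0.12086.
Absolute risk reduction = 0.12086 − 0.02554 = 0.09532
NNT = 1 / ARR = 1 / 0.09532 = 10.491 → round up → 11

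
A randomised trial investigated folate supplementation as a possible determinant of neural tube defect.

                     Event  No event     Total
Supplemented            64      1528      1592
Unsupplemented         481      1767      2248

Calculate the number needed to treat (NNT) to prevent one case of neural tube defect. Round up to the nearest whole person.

Risk in treated group = 64/1592 = 0.04020; risk in control = 481/2248 = 0.21397.
Absolute risk reduction = 0.21397 − 0.04020 = 0.17377
NNT = 1 / ARR = 1 / 0.17377 = 5.755 → round up → 6

6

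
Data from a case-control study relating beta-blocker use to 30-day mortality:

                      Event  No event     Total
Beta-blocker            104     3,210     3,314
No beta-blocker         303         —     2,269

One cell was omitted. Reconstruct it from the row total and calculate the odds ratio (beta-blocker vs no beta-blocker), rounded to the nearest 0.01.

The missing cell is in the unexposed row: 2269 − 303 = 1966.
So a = 104, b = 3210, c = 303, d = 1966.
OR = (a·d)/(b·c) = (104 × 1966) / (3210 × 303) = 204464 / 972630 = 0.21022

0.21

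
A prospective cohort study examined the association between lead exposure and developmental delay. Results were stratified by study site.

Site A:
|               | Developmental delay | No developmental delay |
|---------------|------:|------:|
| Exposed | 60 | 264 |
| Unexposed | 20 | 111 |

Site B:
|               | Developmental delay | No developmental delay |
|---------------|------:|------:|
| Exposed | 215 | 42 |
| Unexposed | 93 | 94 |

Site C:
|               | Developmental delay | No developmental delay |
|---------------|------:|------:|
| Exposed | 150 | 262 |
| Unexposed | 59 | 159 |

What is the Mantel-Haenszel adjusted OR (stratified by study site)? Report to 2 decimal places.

OR_MH = Σ(aᵢdᵢ/nᵢ) / Σ(bᵢcᵢ/nᵢ), where nᵢ is the stratum total.
Stratum 1 (Site A): n = 455; a·d/n = 60·111/455 = 14.6374; b·c/n = 264·20/455 = 11.6044
Stratum 2 (Site B): n = 444; a·d/n = 215·94/444 = 45.5180; b·c/n = 42·93/444 = 8.7973
Stratum 3 (Site C): n = 630; a·d/n = 150·159/630 = 37.8571; b·c/n = 262·59/630 = 24.5365
OR_MH = (14.6374 + 45.5180 + 37.8571) / (11.6044 + 8.7973 + 24.5365) = 98.0125 / 44.9382 = 2.18105

2.18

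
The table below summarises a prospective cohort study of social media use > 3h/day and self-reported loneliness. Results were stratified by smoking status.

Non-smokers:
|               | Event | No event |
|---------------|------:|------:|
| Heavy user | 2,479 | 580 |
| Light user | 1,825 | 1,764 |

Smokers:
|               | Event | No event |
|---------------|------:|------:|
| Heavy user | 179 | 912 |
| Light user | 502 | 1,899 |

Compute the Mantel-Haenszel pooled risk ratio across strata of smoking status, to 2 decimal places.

1.47

RR_MH = Σ(aᵢ·n₀ᵢ/nᵢ) / Σ(cᵢ·n₁ᵢ/nᵢ), with n₁ᵢ = aᵢ+bᵢ (exposed), n₀ᵢ = cᵢ+dᵢ (unexposed), nᵢ = n₁ᵢ+n₀ᵢ.
Stratum 1 (Non-smokers): n₁ = 3059, n₀ = 3589, n = 6648; a·n₀/n = 2479·3589/6648 = 1338.3169; c·n₁/n = 1825·3059/6648 = 839.7526
Stratum 2 (Smokers): n₁ = 1091, n₀ = 2401, n = 3492; a·n₀/n = 179·2401/3492 = 123.0753; c·n₁/n = 502·1091/3492 = 156.8391
RR_MH = (1338.3169 + 123.0753) / (839.7526 + 156.8391) = 1461.3923 / 996.5916 = 1.46639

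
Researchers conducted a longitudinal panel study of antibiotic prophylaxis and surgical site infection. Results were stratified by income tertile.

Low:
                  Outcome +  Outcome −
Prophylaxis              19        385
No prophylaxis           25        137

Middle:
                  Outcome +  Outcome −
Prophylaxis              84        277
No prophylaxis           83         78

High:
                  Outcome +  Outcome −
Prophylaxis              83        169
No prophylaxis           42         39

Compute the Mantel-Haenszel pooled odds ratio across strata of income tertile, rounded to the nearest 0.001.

OR_MH = Σ(aᵢdᵢ/nᵢ) / Σ(bᵢcᵢ/nᵢ), where nᵢ is the stratum total.
Stratum 1 (Low): n = 566; a·d/n = 19·137/566 = 4.5989; b·c/n = 385·25/566 = 17.0053
Stratum 2 (Middle): n = 522; a·d/n = 84·78/522 = 12.5517; b·c/n = 277·83/522 = 44.0441
Stratum 3 (High): n = 333; a·d/n = 83·39/333 = 9.7207; b·c/n = 169·42/333 = 21.3153
OR_MH = (4.5989 + 12.5517 + 9.7207) / (17.0053 + 44.0441 + 21.3153) = 26.8714 / 82.3647 = 0.32625

0.326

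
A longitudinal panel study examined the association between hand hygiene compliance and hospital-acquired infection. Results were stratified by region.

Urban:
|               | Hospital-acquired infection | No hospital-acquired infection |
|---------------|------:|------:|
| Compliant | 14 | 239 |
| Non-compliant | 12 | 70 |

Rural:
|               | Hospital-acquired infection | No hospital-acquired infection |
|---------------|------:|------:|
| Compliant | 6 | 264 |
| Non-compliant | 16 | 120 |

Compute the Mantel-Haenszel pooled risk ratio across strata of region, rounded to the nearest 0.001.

RR_MH = Σ(aᵢ·n₀ᵢ/nᵢ) / Σ(cᵢ·n₁ᵢ/nᵢ), with n₁ᵢ = aᵢ+bᵢ (exposed), n₀ᵢ = cᵢ+dᵢ (unexposed), nᵢ = n₁ᵢ+n₀ᵢ.
Stratum 1 (Urban): n₁ = 253, n₀ = 82, n = 335; a·n₀/n = 14·82/335 = 3.4269; c·n₁/n = 12·253/335 = 9.0627
Stratum 2 (Rural): n₁ = 270, n₀ = 136, n = 406; a·n₀/n = 6·136/406 = 2.0099; c·n₁/n = 16·270/406 = 10.6404
RR_MH = (3.4269 + 2.0099) / (9.0627 + 10.6404) = 5.4367 / 19.7031 = 0.27593

0.276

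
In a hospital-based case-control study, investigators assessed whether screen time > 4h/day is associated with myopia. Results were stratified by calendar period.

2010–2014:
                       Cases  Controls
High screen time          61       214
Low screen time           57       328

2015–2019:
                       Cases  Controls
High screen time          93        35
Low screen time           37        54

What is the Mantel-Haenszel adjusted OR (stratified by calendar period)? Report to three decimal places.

OR_MH = Σ(aᵢdᵢ/nᵢ) / Σ(bᵢcᵢ/nᵢ), where nᵢ is the stratum total.
Stratum 1 (2010–2014): n = 660; a·d/n = 61·328/660 = 30.3152; b·c/n = 214·57/660 = 18.4818
Stratum 2 (2015–2019): n = 219; a·d/n = 93·54/219 = 22.9315; b·c/n = 35·37/219 = 5.9132
OR_MH = (30.3152 + 22.9315) / (18.4818 + 5.9132) = 53.2467 / 24.3951 = 2.18268

2.183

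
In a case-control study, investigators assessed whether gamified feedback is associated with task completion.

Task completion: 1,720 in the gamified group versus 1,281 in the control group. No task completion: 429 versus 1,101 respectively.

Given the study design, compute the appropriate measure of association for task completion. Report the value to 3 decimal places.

3.446

From the description: a = 1720, b = 429, c = 1281, d = 1101.
This is a case-control study: participants were sampled on outcome status, so risks in the source population cannot be estimated directly — relative risk is not valid here. The odds ratio is the appropriate measure.
OR = (a·d)/(b·c) = (1720 × 1101) / (429 × 1281) = 1893720 / 549549 = 3.44595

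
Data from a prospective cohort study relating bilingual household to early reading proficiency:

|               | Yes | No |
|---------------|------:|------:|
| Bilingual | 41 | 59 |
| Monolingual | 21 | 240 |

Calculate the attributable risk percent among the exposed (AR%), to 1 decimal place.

80.4

Cells: a = 41, b = 59, c = 21, d = 240.
Risk in exposed = 41/100 = 0.41000; risk in unexposed = 21/261 = 0.08046.
RR = 0.41000/0.08046 = 5.09571
AR% = (RR − 1)/RR × 100 = (5.09571 − 1)/5.09571 × 100 = 80.3757%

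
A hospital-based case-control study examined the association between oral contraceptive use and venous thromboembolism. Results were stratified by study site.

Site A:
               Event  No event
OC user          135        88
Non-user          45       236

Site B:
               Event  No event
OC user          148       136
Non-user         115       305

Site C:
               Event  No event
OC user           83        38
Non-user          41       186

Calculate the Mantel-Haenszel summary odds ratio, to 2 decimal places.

OR_MH = Σ(aᵢdᵢ/nᵢ) / Σ(bᵢcᵢ/nᵢ), where nᵢ is the stratum total.
Stratum 1 (Site A): n = 504; a·d/n = 135·236/504 = 63.2143; b·c/n = 88·45/504 = 7.8571
Stratum 2 (Site B): n = 704; a·d/n = 148·305/704 = 64.1193; b·c/n = 136·115/704 = 22.2159
Stratum 3 (Site C): n = 348; a·d/n = 83·186/348 = 44.3621; b·c/n = 38·41/348 = 4.4770
OR_MH = (63.2143 + 64.1193 + 44.3621) / (7.8571 + 22.2159 + 4.4770) = 171.6957 / 34.5501 = 4.96947

4.97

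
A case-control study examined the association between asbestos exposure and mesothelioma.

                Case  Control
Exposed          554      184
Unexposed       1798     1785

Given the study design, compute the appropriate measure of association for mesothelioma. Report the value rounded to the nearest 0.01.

Cells: a = 554, b = 184, c = 1798, d = 1785.
This is a case-control study: participants were sampled on outcome status, so risks in the source population cannot be estimated directly — relative risk is not valid here. The odds ratio is the appropriate measure.
OR = (a·d)/(b·c) = (554 × 1785) / (184 × 1798) = 988890 / 330832 = 2.98910

2.99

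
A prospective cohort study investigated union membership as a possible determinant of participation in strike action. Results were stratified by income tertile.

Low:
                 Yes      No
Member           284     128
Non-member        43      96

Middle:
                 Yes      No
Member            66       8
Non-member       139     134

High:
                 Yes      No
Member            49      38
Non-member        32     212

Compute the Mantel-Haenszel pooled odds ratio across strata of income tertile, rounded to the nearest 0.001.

OR_MH = Σ(aᵢdᵢ/nᵢ) / Σ(bᵢcᵢ/nᵢ), where nᵢ is the stratum total.
Stratum 1 (Low): n = 551; a·d/n = 284·96/551 = 49.4809; b·c/n = 128·43/551 = 9.9891
Stratum 2 (Middle): n = 347; a·d/n = 66·134/347 = 25.4870; b·c/n = 8·139/347 = 3.2046
Stratum 3 (High): n = 331; a·d/n = 49·212/331 = 31.3837; b·c/n = 38·32/331 = 3.6737
OR_MH = (49.4809 + 25.4870 + 31.3837) / (9.9891 + 3.2046 + 3.6737) = 106.3517 / 16.8674 = 6.30515

6.305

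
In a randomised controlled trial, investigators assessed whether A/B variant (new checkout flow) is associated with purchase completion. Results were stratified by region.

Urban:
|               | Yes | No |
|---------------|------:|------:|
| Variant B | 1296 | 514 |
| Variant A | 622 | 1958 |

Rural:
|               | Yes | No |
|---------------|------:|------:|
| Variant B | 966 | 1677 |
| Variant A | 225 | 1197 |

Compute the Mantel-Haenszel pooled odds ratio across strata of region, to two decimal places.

5.21

OR_MH = Σ(aᵢdᵢ/nᵢ) / Σ(bᵢcᵢ/nᵢ), where nᵢ is the stratum total.
Stratum 1 (Urban): n = 4390; a·d/n = 1296·1958/4390 = 578.0337; b·c/n = 514·622/4390 = 72.8264
Stratum 2 (Rural): n = 4065; a·d/n = 966·1197/4065 = 284.4531; b·c/n = 1677·225/4065 = 92.8229
OR_MH = (578.0337 + 284.4531) / (72.8264 + 92.8229) = 862.4868 / 165.6493 = 5.20670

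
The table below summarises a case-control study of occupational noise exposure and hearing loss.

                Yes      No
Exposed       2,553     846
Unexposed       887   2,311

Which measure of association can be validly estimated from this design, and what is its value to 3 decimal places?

7.862

Cells: a = 2553, b = 846, c = 887, d = 2311.
This is a case-control study: participants were sampled on outcome status, so risks in the source population cannot be estimated directly — relative risk is not valid here. The odds ratio is the appropriate measure.
OR = (a·d)/(b·c) = (2553 × 2311) / (846 × 887) = 5899983 / 750402 = 7.86243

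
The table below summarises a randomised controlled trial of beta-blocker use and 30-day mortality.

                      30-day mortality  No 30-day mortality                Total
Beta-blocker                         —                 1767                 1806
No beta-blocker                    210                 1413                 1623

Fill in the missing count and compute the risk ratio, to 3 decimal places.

0.167

The missing cell is in the exposed row: 1806 − 1767 = 39.
So a = 39, b = 1767, c = 210, d = 1413.
RR = [a/(a+b)] / [c/(c+d)] = (39/1806) / (210/1623) = 0.02159/0.12939 = 0.16690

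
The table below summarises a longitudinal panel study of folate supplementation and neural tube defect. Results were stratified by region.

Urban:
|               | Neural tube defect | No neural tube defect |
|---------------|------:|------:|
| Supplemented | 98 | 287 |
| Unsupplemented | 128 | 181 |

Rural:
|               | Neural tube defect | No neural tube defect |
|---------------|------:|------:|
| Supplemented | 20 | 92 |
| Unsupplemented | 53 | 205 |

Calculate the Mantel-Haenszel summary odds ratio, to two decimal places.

OR_MH = Σ(aᵢdᵢ/nᵢ) / Σ(bᵢcᵢ/nᵢ), where nᵢ is the stratum total.
Stratum 1 (Urban): n = 694; a·d/n = 98·181/694 = 25.5591; b·c/n = 287·128/694 = 52.9337
Stratum 2 (Rural): n = 370; a·d/n = 20·205/370 = 11.0811; b·c/n = 92·53/370 = 13.1784
OR_MH = (25.5591 + 11.0811) / (52.9337 + 13.1784) = 36.6402 / 66.1121 = 0.55421

0.55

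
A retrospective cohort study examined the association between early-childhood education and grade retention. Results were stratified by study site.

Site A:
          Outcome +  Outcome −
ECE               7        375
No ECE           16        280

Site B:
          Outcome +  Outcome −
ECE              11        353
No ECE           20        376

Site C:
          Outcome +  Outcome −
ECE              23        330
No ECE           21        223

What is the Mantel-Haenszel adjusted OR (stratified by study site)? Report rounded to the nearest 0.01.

OR_MH = Σ(aᵢdᵢ/nᵢ) / Σ(bᵢcᵢ/nᵢ), where nᵢ is the stratum total.
Stratum 1 (Site A): n = 678; a·d/n = 7·280/678 = 2.8909; b·c/n = 375·16/678 = 8.8496
Stratum 2 (Site B): n = 760; a·d/n = 11·376/760 = 5.4421; b·c/n = 353·20/760 = 9.2895
Stratum 3 (Site C): n = 597; a·d/n = 23·223/597 = 8.5913; b·c/n = 330·21/597 = 11.6080
OR_MH = (2.8909 + 5.4421 + 8.5913) / (8.8496 + 9.2895 + 11.6080) = 16.9243 / 29.7471 = 0.56894

0.57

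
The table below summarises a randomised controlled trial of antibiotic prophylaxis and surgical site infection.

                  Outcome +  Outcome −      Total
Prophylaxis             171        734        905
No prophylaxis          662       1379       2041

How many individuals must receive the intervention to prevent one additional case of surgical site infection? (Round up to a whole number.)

8

Risk in treated group = 171/905 = 0.18895; risk in control = 662/2041 = 0.32435.
Absolute risk reduction = 0.32435 − 0.18895 = 0.13540
NNT = 1 / ARR = 1 / 0.13540 = 7.385 → round up → 8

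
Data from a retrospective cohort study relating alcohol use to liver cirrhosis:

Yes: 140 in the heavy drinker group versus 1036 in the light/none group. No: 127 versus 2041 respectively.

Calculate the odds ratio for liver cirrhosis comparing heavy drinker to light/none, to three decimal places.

2.172

From the description: a = 140, b = 127, c = 1036, d = 2041.
OR = (a·d)/(b·c) = (140 × 2041) / (127 × 1036) = 285740 / 131572 = 2.17174
The odds of liver cirrhosis are about 2.17 times as high in the heavy drinker group.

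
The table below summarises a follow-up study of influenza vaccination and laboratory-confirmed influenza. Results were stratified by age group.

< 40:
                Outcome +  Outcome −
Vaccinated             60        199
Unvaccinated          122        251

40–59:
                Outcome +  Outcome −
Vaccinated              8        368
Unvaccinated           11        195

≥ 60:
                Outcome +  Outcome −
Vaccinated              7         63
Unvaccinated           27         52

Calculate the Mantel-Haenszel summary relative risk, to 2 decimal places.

RR_MH = Σ(aᵢ·n₀ᵢ/nᵢ) / Σ(cᵢ·n₁ᵢ/nᵢ), with n₁ᵢ = aᵢ+bᵢ (exposed), n₀ᵢ = cᵢ+dᵢ (unexposed), nᵢ = n₁ᵢ+n₀ᵢ.
Stratum 1 (< 40): n₁ = 259, n₀ = 373, n = 632; a·n₀/n = 60·373/632 = 35.4114; c·n₁/n = 122·259/632 = 49.9968
Stratum 2 (40–59): n₁ = 376, n₀ = 206, n = 582; a·n₀/n = 8·206/582 = 2.8316; c·n₁/n = 11·376/582 = 7.1065
Stratum 3 (≥ 60): n₁ = 70, n₀ = 79, n = 149; a·n₀/n = 7·79/149 = 3.7114; c·n₁/n = 27·70/149 = 12.6846
RR_MH = (35.4114 + 2.8316 + 3.7114) / (49.9968 + 7.1065 + 12.6846) = 41.9544 / 69.7879 = 0.60117

0.60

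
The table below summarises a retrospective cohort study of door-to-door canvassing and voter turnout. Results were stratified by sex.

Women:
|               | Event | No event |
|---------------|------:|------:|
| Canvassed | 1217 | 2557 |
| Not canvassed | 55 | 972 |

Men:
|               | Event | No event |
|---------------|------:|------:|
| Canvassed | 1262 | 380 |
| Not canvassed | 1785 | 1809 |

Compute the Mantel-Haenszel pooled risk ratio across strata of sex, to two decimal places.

RR_MH = Σ(aᵢ·n₀ᵢ/nᵢ) / Σ(cᵢ·n₁ᵢ/nᵢ), with n₁ᵢ = aᵢ+bᵢ (exposed), n₀ᵢ = cᵢ+dᵢ (unexposed), nᵢ = n₁ᵢ+n₀ᵢ.
Stratum 1 (Women): n₁ = 3774, n₀ = 1027, n = 4801; a·n₀/n = 1217·1027/4801 = 260.3331; c·n₁/n = 55·3774/4801 = 43.2347
Stratum 2 (Men): n₁ = 1642, n₀ = 3594, n = 5236; a·n₀/n = 1262·3594/5236 = 866.2391; c·n₁/n = 1785·1642/5236 = 559.7727
RR_MH = (260.3331 + 866.2391) / (43.2347 + 559.7727) = 1126.5722 / 603.0075 = 1.86826

1.87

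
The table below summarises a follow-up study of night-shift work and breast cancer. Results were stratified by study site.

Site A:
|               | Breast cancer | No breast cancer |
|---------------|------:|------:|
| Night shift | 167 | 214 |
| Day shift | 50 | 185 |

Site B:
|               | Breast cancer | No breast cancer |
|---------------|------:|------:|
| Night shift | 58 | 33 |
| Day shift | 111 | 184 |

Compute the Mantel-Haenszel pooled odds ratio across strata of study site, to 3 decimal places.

OR_MH = Σ(aᵢdᵢ/nᵢ) / Σ(bᵢcᵢ/nᵢ), where nᵢ is the stratum total.
Stratum 1 (Site A): n = 616; a·d/n = 167·185/616 = 50.1542; b·c/n = 214·50/616 = 17.3701
Stratum 2 (Site B): n = 386; a·d/n = 58·184/386 = 27.6477; b·c/n = 33·111/386 = 9.4896
OR_MH = (50.1542 + 27.6477) / (17.3701 + 9.4896) = 77.8019 / 26.8598 = 2.89660

2.897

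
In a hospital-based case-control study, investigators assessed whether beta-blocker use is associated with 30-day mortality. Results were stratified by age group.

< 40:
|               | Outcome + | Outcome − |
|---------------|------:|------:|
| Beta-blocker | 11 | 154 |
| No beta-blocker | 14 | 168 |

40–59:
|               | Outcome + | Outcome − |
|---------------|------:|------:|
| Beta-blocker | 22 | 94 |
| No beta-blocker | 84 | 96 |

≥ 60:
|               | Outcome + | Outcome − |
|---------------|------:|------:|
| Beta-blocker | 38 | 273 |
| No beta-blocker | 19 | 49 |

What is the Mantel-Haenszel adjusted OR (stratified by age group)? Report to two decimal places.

OR_MH = Σ(aᵢdᵢ/nᵢ) / Σ(bᵢcᵢ/nᵢ), where nᵢ is the stratum total.
Stratum 1 (< 40): n = 347; a·d/n = 11·168/347 = 5.3256; b·c/n = 154·14/347 = 6.2133
Stratum 2 (40–59): n = 296; a·d/n = 22·96/296 = 7.1351; b·c/n = 94·84/296 = 26.6757
Stratum 3 (≥ 60): n = 379; a·d/n = 38·49/379 = 4.9129; b·c/n = 273·19/379 = 13.6860
OR_MH = (5.3256 + 7.1351 + 4.9129) / (6.2133 + 26.6757 + 13.6860) = 17.3737 / 46.5749 = 0.37303

0.37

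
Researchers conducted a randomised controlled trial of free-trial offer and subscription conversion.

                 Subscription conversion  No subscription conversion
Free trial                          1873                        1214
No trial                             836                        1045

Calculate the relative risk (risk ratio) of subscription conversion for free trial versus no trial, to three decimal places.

1.365

Cells: a = 1873, b = 1214, c = 836, d = 1045.
Risk in exposed = 1873/3087 = 0.60674; risk in unexposed = 836/1881 = 0.44444.
RR = 0.60674 / 0.44444 = 1.36516
The risk among the exposed is 1.37 times that among the unexposed.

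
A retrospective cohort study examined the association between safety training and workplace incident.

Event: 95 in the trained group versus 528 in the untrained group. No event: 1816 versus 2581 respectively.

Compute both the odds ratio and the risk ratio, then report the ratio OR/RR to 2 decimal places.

From the description: a = 95, b = 1816, c = 528, d = 2581.
OR = (95·2581)/(1816·528) = 245195/958848 = 0.25572
Risk in exposed = 95/1911 = 0.04971; risk in unexposed = 528/3109 = 0.16983; RR = 0.29272
OR/RR = 0.25572 / 0.29272 = 0.87360
The outcome is not rare, so the OR lies further from 1 than the RR.

0.87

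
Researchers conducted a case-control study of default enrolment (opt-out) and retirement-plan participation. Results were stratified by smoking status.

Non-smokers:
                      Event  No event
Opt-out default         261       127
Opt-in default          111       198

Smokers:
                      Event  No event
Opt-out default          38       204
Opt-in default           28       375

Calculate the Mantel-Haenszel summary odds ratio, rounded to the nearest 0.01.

OR_MH = Σ(aᵢdᵢ/nᵢ) / Σ(bᵢcᵢ/nᵢ), where nᵢ is the stratum total.
Stratum 1 (Non-smokers): n = 697; a·d/n = 261·198/697 = 74.1435; b·c/n = 127·111/697 = 20.2253
Stratum 2 (Smokers): n = 645; a·d/n = 38·375/645 = 22.0930; b·c/n = 204·28/645 = 8.8558
OR_MH = (74.1435 + 22.0930) / (20.2253 + 8.8558) = 96.2365 / 29.0811 = 3.30925

3.31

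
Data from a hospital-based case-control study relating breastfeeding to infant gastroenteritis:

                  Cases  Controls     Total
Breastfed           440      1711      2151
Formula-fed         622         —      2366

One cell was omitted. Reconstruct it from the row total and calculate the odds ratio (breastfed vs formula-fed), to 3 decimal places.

The missing cell is in the unexposed row: 2366 − 622 = 1744.
So a = 440, b = 1711, c = 622, d = 1744.
OR = (a·d)/(b·c) = (440 × 1744) / (1711 × 622) = 767360 / 1064242 = 0.72104

0.721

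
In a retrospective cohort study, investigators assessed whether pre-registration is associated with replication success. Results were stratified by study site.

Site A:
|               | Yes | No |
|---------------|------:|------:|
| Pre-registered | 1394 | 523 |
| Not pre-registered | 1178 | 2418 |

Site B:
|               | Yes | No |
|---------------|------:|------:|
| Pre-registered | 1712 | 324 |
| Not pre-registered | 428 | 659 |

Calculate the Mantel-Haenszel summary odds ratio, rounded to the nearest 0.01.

6.23

OR_MH = Σ(aᵢdᵢ/nᵢ) / Σ(bᵢcᵢ/nᵢ), where nᵢ is the stratum total.
Stratum 1 (Site A): n = 5513; a·d/n = 1394·2418/5513 = 611.4079; b·c/n = 523·1178/5513 = 111.7529
Stratum 2 (Site B): n = 3123; a·d/n = 1712·659/3123 = 361.2578; b·c/n = 324·428/3123 = 44.4035
OR_MH = (611.4079 + 361.2578) / (111.7529 + 44.4035) = 972.6657 / 156.1564 = 6.22879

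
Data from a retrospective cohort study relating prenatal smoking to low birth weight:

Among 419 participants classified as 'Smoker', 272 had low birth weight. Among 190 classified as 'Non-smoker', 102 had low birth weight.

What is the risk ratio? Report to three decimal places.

From the description: a = 272, b = 147, c = 102, d = 88.
Risk in exposed = 272/419 = 0.64916; risk in unexposed = 102/190 = 0.53684.
RR = 0.64916 / 0.53684 = 1.20923
The risk among the exposed is 1.21 times that among the unexposed.

1.209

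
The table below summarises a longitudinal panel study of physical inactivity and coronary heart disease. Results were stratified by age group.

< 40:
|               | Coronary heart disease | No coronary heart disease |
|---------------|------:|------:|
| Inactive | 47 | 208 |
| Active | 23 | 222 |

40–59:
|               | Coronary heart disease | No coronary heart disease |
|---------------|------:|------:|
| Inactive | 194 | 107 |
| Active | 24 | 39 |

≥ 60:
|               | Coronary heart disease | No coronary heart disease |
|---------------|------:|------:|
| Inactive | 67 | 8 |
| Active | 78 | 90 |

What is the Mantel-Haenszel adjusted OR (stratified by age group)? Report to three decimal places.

OR_MH = Σ(aᵢdᵢ/nᵢ) / Σ(bᵢcᵢ/nᵢ), where nᵢ is the stratum total.
Stratum 1 (< 40): n = 500; a·d/n = 47·222/500 = 20.8680; b·c/n = 208·23/500 = 9.5680
Stratum 2 (40–59): n = 364; a·d/n = 194·39/364 = 20.7857; b·c/n = 107·24/364 = 7.0549
Stratum 3 (≥ 60): n = 243; a·d/n = 67·90/243 = 24.8148; b·c/n = 8·78/243 = 2.5679
OR_MH = (20.8680 + 20.7857 + 24.8148) / (9.5680 + 7.0549 + 2.5679) = 66.4685 / 19.1908 = 3.46355

3.464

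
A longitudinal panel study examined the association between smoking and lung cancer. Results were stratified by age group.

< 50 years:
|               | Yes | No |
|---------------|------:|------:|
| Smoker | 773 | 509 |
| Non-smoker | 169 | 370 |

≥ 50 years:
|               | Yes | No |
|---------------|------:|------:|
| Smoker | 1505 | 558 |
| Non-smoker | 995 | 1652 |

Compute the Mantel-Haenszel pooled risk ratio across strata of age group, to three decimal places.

1.937

RR_MH = Σ(aᵢ·n₀ᵢ/nᵢ) / Σ(cᵢ·n₁ᵢ/nᵢ), with n₁ᵢ = aᵢ+bᵢ (exposed), n₀ᵢ = cᵢ+dᵢ (unexposed), nᵢ = n₁ᵢ+n₀ᵢ.
Stratum 1 (< 50 years): n₁ = 1282, n₀ = 539, n = 1821; a·n₀/n = 773·539/1821 = 228.8012; c·n₁/n = 169·1282/1821 = 118.9775
Stratum 2 (≥ 50 years): n₁ = 2063, n₀ = 2647, n = 4710; a·n₀/n = 1505·2647/4710 = 845.8036; c·n₁/n = 995·2063/4710 = 435.8142
RR_MH = (228.8012 + 845.8036) / (118.9775 + 435.8142) = 1074.6048 / 554.7917 = 1.93695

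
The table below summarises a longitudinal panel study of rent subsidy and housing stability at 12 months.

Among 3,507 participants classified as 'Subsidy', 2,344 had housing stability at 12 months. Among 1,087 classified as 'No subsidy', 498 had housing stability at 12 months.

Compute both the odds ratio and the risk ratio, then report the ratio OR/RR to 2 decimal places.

From the description: a = 2344, b = 1163, c = 498, d = 589.
OR = (2344·589)/(1163·498) = 1380616/579174 = 2.38377
Risk in exposed = 2344/3507 = 0.66838; risk in unexposed = 498/1087 = 0.45814; RR = 1.45889
OR/RR = 2.38377 / 1.45889 = 1.63396
The outcome is not rare, so the OR lies further from 1 than the RR.

1.63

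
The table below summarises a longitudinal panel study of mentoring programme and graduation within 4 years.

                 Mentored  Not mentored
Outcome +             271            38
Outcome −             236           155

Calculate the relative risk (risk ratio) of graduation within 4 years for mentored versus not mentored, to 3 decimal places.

Reading the table with exposure as columns: a = 271 (Mentored, case), b = 236 (Mentored, non-case), c = 38 (Not mentored, case), d = 155.
Risk in exposed = 271/507 = 0.53452; risk in unexposed = 38/193 = 0.19689.
RR = 0.53452 / 0.19689 = 2.71478
The risk among the exposed is 2.71 times that among the unexposed.

2.715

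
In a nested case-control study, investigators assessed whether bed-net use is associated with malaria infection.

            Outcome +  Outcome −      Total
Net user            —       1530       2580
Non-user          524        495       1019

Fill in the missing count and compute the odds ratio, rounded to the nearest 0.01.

0.65

The missing cell is in the exposed row: 2580 − 1530 = 1050.
So a = 1050, b = 1530, c = 524, d = 495.
OR = (a·d)/(b·c) = (1050 × 495) / (1530 × 524) = 519750 / 801720 = 0.64829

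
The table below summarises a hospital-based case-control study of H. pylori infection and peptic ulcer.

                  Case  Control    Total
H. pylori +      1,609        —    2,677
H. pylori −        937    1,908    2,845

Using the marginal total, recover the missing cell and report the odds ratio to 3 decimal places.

3.068

The missing cell is in the exposed row: 2677 − 1609 = 1068.
So a = 1609, b = 1068, c = 937, d = 1908.
OR = (a·d)/(b·c) = (1609 × 1908) / (1068 × 937) = 3069972 / 1000716 = 3.06778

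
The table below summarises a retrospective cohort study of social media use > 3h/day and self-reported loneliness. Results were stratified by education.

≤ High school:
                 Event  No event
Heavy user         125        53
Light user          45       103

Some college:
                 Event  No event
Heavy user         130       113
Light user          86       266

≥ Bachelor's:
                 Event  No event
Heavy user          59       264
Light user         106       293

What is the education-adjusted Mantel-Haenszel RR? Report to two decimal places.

RR_MH = Σ(aᵢ·n₀ᵢ/nᵢ) / Σ(cᵢ·n₁ᵢ/nᵢ), with n₁ᵢ = aᵢ+bᵢ (exposed), n₀ᵢ = cᵢ+dᵢ (unexposed), nᵢ = n₁ᵢ+n₀ᵢ.
Stratum 1 (≤ High school): n₁ = 178, n₀ = 148, n = 326; a·n₀/n = 125·148/326 = 56.7485; c·n₁/n = 45·178/326 = 24.5706
Stratum 2 (Some college): n₁ = 243, n₀ = 352, n = 595; a·n₀/n = 130·352/595 = 76.9076; c·n₁/n = 86·243/595 = 35.1227
Stratum 3 (≥ Bachelor's): n₁ = 323, n₀ = 399, n = 722; a·n₀/n = 59·399/722 = 32.6053; c·n₁/n = 106·323/722 = 47.4211
RR_MH = (56.7485 + 76.9076 + 32.6053) / (24.5706 + 35.1227 + 47.4211) = 166.2613 / 107.1143 = 1.55219

1.55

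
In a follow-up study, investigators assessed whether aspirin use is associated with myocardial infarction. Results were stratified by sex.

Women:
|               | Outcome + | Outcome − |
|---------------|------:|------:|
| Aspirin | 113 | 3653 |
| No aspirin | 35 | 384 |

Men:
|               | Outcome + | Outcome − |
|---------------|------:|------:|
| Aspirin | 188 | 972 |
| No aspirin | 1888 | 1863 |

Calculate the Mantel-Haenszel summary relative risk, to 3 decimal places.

RR_MH = Σ(aᵢ·n₀ᵢ/nᵢ) / Σ(cᵢ·n₁ᵢ/nᵢ), with n₁ᵢ = aᵢ+bᵢ (exposed), n₀ᵢ = cᵢ+dᵢ (unexposed), nᵢ = n₁ᵢ+n₀ᵢ.
Stratum 1 (Women): n₁ = 3766, n₀ = 419, n = 4185; a·n₀/n = 113·419/4185 = 11.3135; c·n₁/n = 35·3766/4185 = 31.4958
Stratum 2 (Men): n₁ = 1160, n₀ = 3751, n = 4911; a·n₀/n = 188·3751/4911 = 143.5936; c·n₁/n = 1888·1160/4911 = 445.9540
RR_MH = (11.3135 + 143.5936) / (31.4958 + 445.9540) = 154.9071 / 477.4498 = 0.32445

0.324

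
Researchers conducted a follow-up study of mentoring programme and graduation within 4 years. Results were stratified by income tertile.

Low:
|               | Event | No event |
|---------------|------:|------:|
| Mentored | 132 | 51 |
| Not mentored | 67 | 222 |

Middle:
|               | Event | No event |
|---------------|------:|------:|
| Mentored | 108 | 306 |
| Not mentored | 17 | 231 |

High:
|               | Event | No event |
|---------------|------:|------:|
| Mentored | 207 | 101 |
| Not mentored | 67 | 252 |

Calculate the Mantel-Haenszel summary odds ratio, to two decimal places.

OR_MH = Σ(aᵢdᵢ/nᵢ) / Σ(bᵢcᵢ/nᵢ), where nᵢ is the stratum total.
Stratum 1 (Low): n = 472; a·d/n = 132·222/472 = 62.0847; b·c/n = 51·67/472 = 7.2394
Stratum 2 (Middle): n = 662; a·d/n = 108·231/662 = 37.6858; b·c/n = 306·17/662 = 7.8580
Stratum 3 (High): n = 627; a·d/n = 207·252/627 = 83.1962; b·c/n = 101·67/627 = 10.7927
OR_MH = (62.0847 + 37.6858 + 83.1962) / (7.2394 + 7.8580 + 10.7927) = 182.9667 / 25.8901 = 7.06706

7.07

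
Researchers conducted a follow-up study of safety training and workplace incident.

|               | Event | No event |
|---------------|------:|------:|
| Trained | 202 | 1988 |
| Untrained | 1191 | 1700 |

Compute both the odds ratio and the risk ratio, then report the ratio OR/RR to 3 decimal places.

0.648

Cells: a = 202, b = 1988, c = 1191, d = 1700.
OR = (202·1700)/(1988·1191) = 343400/2367708 = 0.14503
Risk in exposed = 202/2190 = 0.09224; risk in unexposed = 1191/2891 = 0.41197; RR = 0.22389
OR/RR = 0.14503 / 0.22389 = 0.64778
The outcome is not rare, so the OR lies further from 1 than the RR.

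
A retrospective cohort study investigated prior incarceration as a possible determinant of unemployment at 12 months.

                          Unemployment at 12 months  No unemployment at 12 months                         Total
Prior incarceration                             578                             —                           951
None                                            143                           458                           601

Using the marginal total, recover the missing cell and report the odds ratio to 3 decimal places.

4.963

The missing cell is in the exposed row: 951 − 578 = 373.
So a = 578, b = 373, c = 143, d = 458.
OR = (a·d)/(b·c) = (578 × 458) / (373 × 143) = 264724 / 53339 = 4.96305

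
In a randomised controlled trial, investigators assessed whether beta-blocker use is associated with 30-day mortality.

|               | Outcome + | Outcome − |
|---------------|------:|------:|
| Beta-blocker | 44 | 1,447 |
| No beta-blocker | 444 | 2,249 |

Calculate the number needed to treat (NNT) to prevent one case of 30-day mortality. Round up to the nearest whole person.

Risk in treated group = 44/1491 = 0.02951; risk in control = 444/2693 = 0.16487.
Absolute risk reduction = 0.16487 − 0.02951 = 0.13536
NNT = 1 / ARR = 1 / 0.13536 = 7.388 → round up → 8

8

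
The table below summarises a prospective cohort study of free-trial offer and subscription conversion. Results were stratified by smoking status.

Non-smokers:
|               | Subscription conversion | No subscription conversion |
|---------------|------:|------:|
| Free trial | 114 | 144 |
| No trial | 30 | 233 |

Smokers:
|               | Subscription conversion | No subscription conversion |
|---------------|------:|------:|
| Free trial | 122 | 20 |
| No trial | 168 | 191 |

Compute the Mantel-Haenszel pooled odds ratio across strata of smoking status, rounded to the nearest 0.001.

6.500

OR_MH = Σ(aᵢdᵢ/nᵢ) / Σ(bᵢcᵢ/nᵢ), where nᵢ is the stratum total.
Stratum 1 (Non-smokers): n = 521; a·d/n = 114·233/521 = 50.9827; b·c/n = 144·30/521 = 8.2917
Stratum 2 (Smokers): n = 501; a·d/n = 122·191/501 = 46.5110; b·c/n = 20·168/501 = 6.7066
OR_MH = (50.9827 + 46.5110) / (8.2917 + 6.7066) = 97.4937 / 14.9983 = 6.50030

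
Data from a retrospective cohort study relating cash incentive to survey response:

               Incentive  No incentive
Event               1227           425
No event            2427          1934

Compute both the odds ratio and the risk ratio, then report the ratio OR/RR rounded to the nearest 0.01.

Reading the table with exposure as columns: a = 1227 (Incentive, case), b = 2427 (Incentive, non-case), c = 425 (No incentive, case), d = 1934.
OR = (1227·1934)/(2427·425) = 2373018/1031475 = 2.30061
Risk in exposed = 1227/3654 = 0.33580; risk in unexposed = 425/2359 = 0.18016; RR = 1.86387
OR/RR = 2.30061 / 1.86387 = 1.23432
The outcome is not rare, so the OR lies further from 1 than the RR.

1.23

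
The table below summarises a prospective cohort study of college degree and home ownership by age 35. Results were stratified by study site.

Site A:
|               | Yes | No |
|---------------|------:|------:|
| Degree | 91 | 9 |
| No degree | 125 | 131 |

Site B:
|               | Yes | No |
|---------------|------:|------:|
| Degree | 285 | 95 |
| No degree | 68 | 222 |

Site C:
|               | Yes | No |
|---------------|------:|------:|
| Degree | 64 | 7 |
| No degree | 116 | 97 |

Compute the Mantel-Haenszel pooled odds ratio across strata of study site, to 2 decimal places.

OR_MH = Σ(aᵢdᵢ/nᵢ) / Σ(bᵢcᵢ/nᵢ), where nᵢ is the stratum total.
Stratum 1 (Site A): n = 356; a·d/n = 91·131/356 = 33.4860; b·c/n = 9·125/356 = 3.1601
Stratum 2 (Site B): n = 670; a·d/n = 285·222/670 = 94.4328; b·c/n = 95·68/670 = 9.6418
Stratum 3 (Site C): n = 284; a·d/n = 64·97/284 = 21.8592; b·c/n = 7·116/284 = 2.8592
OR_MH = (33.4860 + 94.4328 + 21.8592) / (3.1601 + 9.6418 + 2.8592) = 149.7779 / 15.6611 = 9.56372

9.56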